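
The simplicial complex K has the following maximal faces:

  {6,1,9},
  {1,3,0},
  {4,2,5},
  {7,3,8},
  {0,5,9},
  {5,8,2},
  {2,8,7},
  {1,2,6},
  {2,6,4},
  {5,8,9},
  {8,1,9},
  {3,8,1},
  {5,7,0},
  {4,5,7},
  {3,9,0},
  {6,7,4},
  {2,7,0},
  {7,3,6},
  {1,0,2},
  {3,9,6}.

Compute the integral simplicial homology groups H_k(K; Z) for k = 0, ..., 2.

H_0 ≅ Z,  H_1 ≅ Z ⊕ Z/2,  H_2 = 0.

We work with the vertex ordering 0 < 1 < 2 < 3 < 4 < 5 < 6 < 7 < 8 < 9. The simplices of K, each written with vertices in increasing order, are:

  0-simplices (10): [0], [1], [2], [3], [4], [5], [6], [7], [8], [9]
  1-simplices (30): (30 of them)
  2-simplices (20): (20 of them)

so the chain groups are C_0 ≅ Z^10, C_1 ≅ Z^30, C_2 ≅ Z^20.

∂_1: C_1 → C_0 maps an edge to its endpoints' difference, ∂[p,q] = q − p. For instance
  ∂[5,9] = [9] − [5].
The resulting 10×30 matrix has rank 9, and its Smith normal form has invariant factors (1,1,1,1,1,1,1,1,1).

Boundary ∂_2: C_2 → C_1 acts by ∂[p,q,r] = [q,r] − [p,r] + [p,q]. For instance
  ∂[1,8,9] = [8,9] − [1,9] + [1,8],
  ∂[0,3,9] = [3,9] − [0,9] + [0,3].
As a 30×20 matrix over Z this has rank 20, with invariant factors (1,1,1,1,1,1,1,1,1,1,1,1,1,1,1,1,1,1,1,2).

Computing H_k = (kernel of ∂_k) / (image of ∂_{k+1}):

  H_0: rank C_0 − rank ∂_1 = 10 − 9 = 1, and the invariant factors of ∂_1 are all 1, so H_0 = Z.
  H_1: rank ker ∂_1 − rank ∂_2 = (30 − 9) − 20 = 1, and ∂_2 has invariant factor 2 > 1, so H_1 = Z ⊕ Z/2.
  H_2: rank ker ∂_2 − rank ∂_3 = (20 − 20) − 0 = 0, and there is no ∂_3, so H_2 = 0.

(K is a triangulation of the Klein bottle.)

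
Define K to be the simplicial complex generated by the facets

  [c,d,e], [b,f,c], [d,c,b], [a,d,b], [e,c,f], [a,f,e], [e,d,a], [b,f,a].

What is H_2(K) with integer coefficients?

H_2 = Z.

Take the total order a < b < c < d < e < f on the vertex set. Then K (dimension 2) consists of the simplices:

  0-simplices (6): a, b, c, d, e, f
  1-simplices (12): ab, ad, ae, af, bc, bd, bf, cd, ce, cf, de, ef
  2-simplices (8): abd, abf, ade, aef, bcd, bcf, cde, cef

Hence C_0 ≅ Z^6, C_1 ≅ Z^12, C_2 ≅ Z^8.

∂_1: C_1 → C_0 is given by ∂[p,q] = [q] − [p].
As a 6×12 matrix over Z this has rank 5, with invariant factors (1,1,1,1,1).

∂_2: C_2 → C_1 maps a triangle to the signed sum of its edges. For instance
  ∂cde = de − ce + cd,
  ∂bcd = cd − bd + bc.
As a 12×8 matrix over Z this has rank 7, with invariant factors (1,1,1,1,1,1,1).

From H_k ≅ ker(∂_k) / im(∂_{k+1}) we obtain:

  H_2: rank ker ∂_2 − rank ∂_3 = (8 − 7) − 0 = 1, and there is no ∂_3, so H_2 = Z.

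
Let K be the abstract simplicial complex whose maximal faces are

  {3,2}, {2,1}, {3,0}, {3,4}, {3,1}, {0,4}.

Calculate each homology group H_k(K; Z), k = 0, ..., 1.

Fix the vertex order 0 < 1 < 2 < 3 < 4 and write every simplex with vertices in increasing order. Then dim K = 1 and the simplices of K are:

  0-simplices (5): [0], [1], [2], [3], [4]
  1-simplices (6): [0,3], [0,4], [1,2], [1,3], [2,3], [3,4]

giving chain groups C_0 ≅ Z^5, C_1 ≅ Z^6.

∂_1: C_1 → C_0 sends each edge [p,q] (with p < q) to q − p.
As a 5×6 matrix over Z this has rank 4, with invariant factors (1,1,1,1).

From H_k ≅ ker(∂_k) / im(∂_{k+1}) we obtain:

  H_0: rank C_0 − rank ∂_1 = 5 − 4 = 1, and the invariant factors of ∂_1 are all 1, so H_0 = Z.
  H_1: rank ker ∂_1 − rank ∂_2 = (6 − 4) − 0 = 2, and there is no ∂_2, so H_1 = Z^2.

H_0 = Z,  H_1 = Z^2.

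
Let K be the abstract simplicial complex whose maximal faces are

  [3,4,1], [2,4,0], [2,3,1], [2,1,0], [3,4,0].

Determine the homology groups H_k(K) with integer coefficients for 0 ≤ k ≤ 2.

H_0 = Z,  H_1 = Z,  H_2 = 0.

We work with the vertex ordering 0 < 1 < 2 < 3 < 4. The simplices of K, each written with vertices in increasing order, are:

  0-simplices (5): [0], [1], [2], [3], [4]
  1-simplices (10): [0,1], [0,2], [0,3], [0,4], [1,2], [1,3], [1,4], [2,3], [2,4], [3,4]
  2-simplices (5): [0,1,2], [0,2,4], [0,3,4], [1,2,3], [1,3,4]

so the chain groups are C_0 ≅ Z^5, C_1 ≅ Z^10, C_2 ≅ Z^5.

The boundary map ∂_1: C_1 → C_0 is given by ∂[p,q] = [q] − [p].
As a 5×10 matrix over Z this has rank 4, with invariant factors (1,1,1,1).

The boundary map ∂_2: C_2 → C_1 acts by ∂[p,q,r] = [q,r] − [p,r] + [p,q]. For instance
  ∂[1,2,3] = [2,3] − [1,3] + [1,2],
  ∂[1,3,4] = [3,4] − [1,4] + [1,3].
The resulting 10×5 matrix has rank 5, and its Smith normal form has invariant factors (1,1,1,1,1).

From H_k ≅ ker(∂_k) / im(∂_{k+1}) we obtain:

  H_0: rank C_0 − rank ∂_1 = 5 − 4 = 1, and the invariant factors of ∂_1 are all 1, so H_0 ≅ Z.
  H_1: rank ker ∂_1 − rank ∂_2 = (10 − 4) − 5 = 1, and the invariant factors of ∂_2 are all 1, so H_1 ≅ Z.
  H_2: rank ker ∂_2 − rank ∂_3 = (5 − 5) − 0 = 0, and there is no ∂_3, so H_2 ≅ 0.

(K is a triangulation of the Möbius band.)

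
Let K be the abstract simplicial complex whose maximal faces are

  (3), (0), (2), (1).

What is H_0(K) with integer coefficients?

H_0 = Z^4.

Fix the vertex order 0 < 1 < 2 < 3 and write every simplex with vertices in increasing order. Then dim K = 0 and the simplices of K are:

  0-simplices (4): [0], [1], [2], [3]

giving chain groups C_0 ≅ Z^4.

From H_k ≅ ker(∂_k) / im(∂_{k+1}) we obtain:

  H_0: rank C_0 − rank ∂_1 = 4 − 0 = 4, and there is no ∂_1, so H_0 ≅ Z^4.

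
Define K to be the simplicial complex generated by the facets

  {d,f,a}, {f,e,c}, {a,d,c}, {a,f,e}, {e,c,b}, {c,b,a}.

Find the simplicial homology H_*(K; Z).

Take the total order a < b < c < d < e < f on the vertex set. Then K (dimension 2) consists of the simplices:

  0-simplices (6): a, b, c, d, e, f
  1-simplices (12): ab, ac, ad, ae, af, bc, be, cd, ce, cf, df, ef
  2-simplices (6): abc, acd, adf, aef, bce, cef

giving chain groups C_0 ≅ Z^6, C_1 ≅ Z^12, C_2 ≅ Z^6.

The boundary map ∂_1: C_1 → C_0 is given by ∂[p,q] = [q] − [p]. For instance
  ∂cd = d − c.
The resulting 6×12 matrix has rank 5, and its Smith normal form has invariant factors (1,1,1,1,1).

Boundary ∂_2: C_2 → C_1 maps a triangle to the signed sum of its edges. For instance
  ∂cef = ef − cf + ce,
  ∂acd = cd − ad + ac.
As a 12×6 matrix over Z this has rank 6, with invariant factors (1,1,1,1,1,1).

Now H_k = ker ∂_k / im ∂_{k+1}, so:

  H_0: rank C_0 − rank ∂_1 = 6 − 5 = 1, and the invariant factors of ∂_1 are all 1, so H_0 ≅ Z.
  H_1: rank ker ∂_1 − rank ∂_2 = (12 − 5) − 6 = 1, and the invariant factors of ∂_2 are all 1, so H_1 ≅ Z.
  H_2: rank ker ∂_2 − rank ∂_3 = (6 − 6) − 0 = 0, and there is no ∂_3, so H_2 ≅ 0.

H_0 ≅ Z,  H_1 ≅ Z,  H_2 = 0.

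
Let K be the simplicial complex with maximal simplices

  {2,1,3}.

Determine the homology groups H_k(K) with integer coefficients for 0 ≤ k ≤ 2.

Fix the vertex order 1 < 2 < 3 and write every simplex with vertices in increasing order. Then dim K = 2 and the simplices of K are:

  0-simplices (3): [1], [2], [3]
  1-simplices (3): [1,2], [1,3], [2,3]
  2-simplices (1): [1,2,3]

Hence C_0 ≅ Z^3, C_1 ≅ Z^3, C_2 ≅ Z^1.

∂_1: C_1 → C_0 is given by ∂[p,q] = [q] − [p]. For instance
  ∂[2,3] = [3] − [2].
The resulting 3×3 matrix has rank 2, and its Smith normal form has invariant factors (1,1).

Boundary ∂_2: C_2 → C_1 sends each 2-simplex [p,q,r] to [q,r] − [p,r] + [p,q]. For instance
  ∂[1,2,3] = [2,3] − [1,3] + [1,2].
The 3×1 boundary matrix has rank 1 and Smith normal form diag(1).

Computing H_k = (kernel of ∂_k) / (image of ∂_{k+1}):

  H_0: rank C_0 − rank ∂_1 = 3 − 2 = 1, and the invariant factors of ∂_1 are all 1, so H_0 ≅ Z.
  H_1: rank ker ∂_1 − rank ∂_2 = (3 − 2) − 1 = 0, and the invariant factors of ∂_2 are all 1, so H_1 ≅ 0.
  H_2: rank ker ∂_2 − rank ∂_3 = (1 − 1) − 0 = 0, and there is no ∂_3, so H_2 ≅ 0.

As a check, the Euler characteristic is 3 − 3 + 1 = 1, which agrees with 1 − 0 + 0 = 1.
(K is a triangulation of the 2-simplex.)

H_0 = Z,  H_1 = 0,  H_2 = 0.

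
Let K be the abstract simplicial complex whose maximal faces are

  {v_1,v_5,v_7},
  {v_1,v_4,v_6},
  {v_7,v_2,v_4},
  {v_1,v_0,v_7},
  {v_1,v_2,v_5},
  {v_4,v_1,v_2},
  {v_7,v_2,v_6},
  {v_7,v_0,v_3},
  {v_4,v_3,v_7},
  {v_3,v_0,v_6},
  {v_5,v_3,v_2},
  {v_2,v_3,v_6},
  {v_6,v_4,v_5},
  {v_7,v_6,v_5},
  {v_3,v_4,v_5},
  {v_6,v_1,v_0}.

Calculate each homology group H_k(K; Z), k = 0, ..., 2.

We work with the vertex ordering v_0 < v_1 < v_2 < v_3 < v_4 < v_5 < v_6 < v_7. The simplices of K, each written with vertices in increasing order, are:

  0-simplices (8): [v_0], [v_1], [v_2], [v_3], [v_4], [v_5], [v_6], [v_7]
  1-simplices (24): (24 of them)
  2-simplices (16): (16 of them)

Hence C_0 ≅ Z^8, C_1 ≅ Z^24, C_2 ≅ Z^16.

Boundary ∂_1: C_1 → C_0 sends each edge [p,q] (with p < q) to q − p.
This gives a 8×24 integer matrix of rank 7; reducing to Smith normal form yields diagonal entries (1,1,1,1,1,1,1).

∂_2: C_2 → C_1 maps a triangle to the signed sum of its edges. For instance
  ∂[v_1,v_2,v_5] = [v_2,v_5] − [v_1,v_5] + [v_1,v_2],
  ∂[v_4,v_5,v_6] = [v_5,v_6] − [v_4,v_6] + [v_4,v_5].
This gives a 24×16 integer matrix of rank 15; reducing to Smith normal form yields diagonal entries (1,1,1,1,1,1,1,1,1,1,1,1,1,1,1).

From H_k ≅ ker(∂_k) / im(∂_{k+1}) we obtain:

  H_0: rank C_0 − rank ∂_1 = 8 − 7 = 1, and the invariant factors of ∂_1 are all 1, so H_0 = Z.
  H_1: rank ker ∂_1 − rank ∂_2 = (24 − 7) − 15 = 2, and the invariant factors of ∂_2 are all 1, so H_1 = Z^2.
  H_2: rank ker ∂_2 − rank ∂_3 = (16 − 15) − 0 = 1, and there is no ∂_3, so H_2 = Z.

(K is a triangulation of the torus T^2.)

H_0 = Z,  H_1 = Z^2,  H_2 = Z.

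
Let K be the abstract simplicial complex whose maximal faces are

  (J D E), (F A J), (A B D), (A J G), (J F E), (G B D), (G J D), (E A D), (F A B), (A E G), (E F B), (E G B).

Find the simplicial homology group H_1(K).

H_1 = Z/2.

Take the total order A < B < D < E < F < G < J on the vertex set. Then K (dimension 2) consists of the simplices:

  0-simplices (7): A, B, D, E, F, G, J
  1-simplices (18): AB, AD, AE, AF, AG, AJ, BD, BE, BF, BG, DE, DG, DJ, EF, EG, EJ, FJ, GJ
  2-simplices (12): ABD, ABF, ADE, AEG, AFJ, AGJ, BDG, BEF, BEG, DEJ, DGJ, EFJ

Hence C_0 ≅ Z^7, C_1 ≅ Z^18, C_2 ≅ Z^12.

The boundary map ∂_1: C_1 → C_0 maps an edge to its endpoints' difference, ∂[p,q] = q − p. For instance
  ∂AF = F − A.
The resulting 7×18 matrix has rank 6, and its Smith normal form has invariant factors (1,1,1,1,1,1).

Boundary ∂_2: C_2 → C_1 sends each 2-simplex [p,q,r] to [q,r] − [p,r] + [p,q]. For instance
  ∂DEJ = EJ − DJ + DE,
  ∂ADE = DE − AE + AD.
The 18×12 boundary matrix has rank 12 and Smith normal form diag(1,1,1,1,1,1,1,1,1,1,1,2).

Reading off H_k = ker ∂_k / im ∂_{k+1}:

  H_1: rank ker ∂_1 − rank ∂_2 = (18 − 6) − 12 = 0, and ∂_2 has invariant factor 2 > 1, so H_1 ≅ Z/2.

(K is a triangulation of the real projective plane RP^2.)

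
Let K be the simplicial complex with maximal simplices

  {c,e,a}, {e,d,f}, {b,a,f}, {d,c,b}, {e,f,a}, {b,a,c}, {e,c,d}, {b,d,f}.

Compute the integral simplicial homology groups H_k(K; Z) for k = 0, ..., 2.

Order the vertices as a < b < c < d < e < f. Listing each simplex with vertices in this order, K has dimension 2 with simplices:

  0-simplices (6): a, b, c, d, e, f
  1-simplices (12): ab, ac, ae, af, bc, bd, bf, cd, ce, de, df, ef
  2-simplices (8): abc, abf, ace, aef, bcd, bdf, cde, def

giving chain groups C_0 ≅ Z^6, C_1 ≅ Z^12, C_2 ≅ Z^8.

The boundary map ∂_1: C_1 → C_0 sends each edge [p,q] (with p < q) to q − p. For instance
  ∂df = f − d.
This gives a 6×12 integer matrix of rank 5; reducing to Smith normal form yields diagonal entries (1,1,1,1,1).

Boundary ∂_2: C_2 → C_1 acts by ∂[p,q,r] = [q,r] − [p,r] + [p,q]. For instance
  ∂abf = bf − af + ab,
  ∂bdf = df − bf + bd.
The resulting 12×8 matrix has rank 7, and its Smith normal form has invariant factors (1,1,1,1,1,1,1).

Now H_k = ker ∂_k / im ∂_{k+1}, so:

  H_0: rank C_0 − rank ∂_1 = 6 − 5 = 1, and the invariant factors of ∂_1 are all 1, so H_0 = Z.
  H_1: rank ker ∂_1 − rank ∂_2 = (12 − 5) − 7 = 0, and the invariant factors of ∂_2 are all 1, so H_1 = 0.
  H_2: rank ker ∂_2 − rank ∂_3 = (8 − 7) − 0 = 1, and there is no ∂_3, so H_2 = Z.

As a check, the Euler characteristic is 6 − 12 + 8 = 2, which agrees with 1 − 0 + 1 = 2.

H_0 ≅ Z,  H_1 = 0,  H_2 ≅ Z.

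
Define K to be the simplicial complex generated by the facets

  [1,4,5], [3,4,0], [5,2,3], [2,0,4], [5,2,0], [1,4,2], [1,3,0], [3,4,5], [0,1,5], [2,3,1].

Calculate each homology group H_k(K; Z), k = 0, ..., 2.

H_0 ≅ Z,  H_1 ≅ Z/2Z,  H_2 = 0.

Order the vertices as 0 < 1 < 2 < 3 < 4 < 5. Listing each simplex with vertices in this order, K has dimension 2 with simplices:

  0-simplices (6): [0], [1], [2], [3], [4], [5]
  1-simplices (15): [0,1], [0,2], [0,3], [0,4], [0,5], [1,2], [1,3], [1,4], [1,5], [2,3], [2,4], [2,5], [3,4], [3,5], [4,5]
  2-simplices (10): [0,1,3], [0,1,5], [0,2,4], [0,2,5], [0,3,4], [1,2,3], [1,2,4], [1,4,5], [2,3,5], [3,4,5]

so the chain groups are C_0 ≅ Z^6, C_1 ≅ Z^15, C_2 ≅ Z^10.

Boundary ∂_1: C_1 → C_0 is given by ∂[p,q] = [q] − [p]. For instance
  ∂[2,4] = [4] − [2].
This gives a 6×15 integer matrix of rank 5; reducing to Smith normal form yields diagonal entries (1,1,1,1,1).

The boundary map ∂_2: C_2 → C_1 acts by ∂[p,q,r] = [q,r] − [p,r] + [p,q]. For instance
  ∂[0,1,3] = [1,3] − [0,3] + [0,1],
  ∂[1,2,3] = [2,3] − [1,3] + [1,2].
This gives a 15×10 integer matrix of rank 10; reducing to Smith normal form yields diagonal entries (1,1,1,1,1,1,1,1,1,2).

From H_k ≅ ker(∂_k) / im(∂_{k+1}) we obtain:

  H_0: rank C_0 − rank ∂_1 = 6 − 5 = 1, and the invariant factors of ∂_1 are all 1, so H_0 ≅ Z.
  H_1: rank ker ∂_1 − rank ∂_2 = (15 − 5) − 10 = 0, and ∂_2 has invariant factor 2 > 1, so H_1 ≅ Z/2Z.
  H_2: rank ker ∂_2 − rank ∂_3 = (10 − 10) − 0 = 0, and there is no ∂_3, so H_2 ≅ 0.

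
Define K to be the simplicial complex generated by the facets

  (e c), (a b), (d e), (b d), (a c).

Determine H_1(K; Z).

Order the vertices as a < b < c < d < e. Listing each simplex with vertices in this order, K has dimension 1 with simplices:

  0-simplices (5): a, b, c, d, e
  1-simplices (5): ab, ac, bd, ce, de

Hence C_0 ≅ Z^5, C_1 ≅ Z^5.

The boundary map ∂_1: C_1 → C_0 sends each edge [p,q] (with p < q) to q − p. For instance
  ∂ab = b − a.
This gives a 5×5 integer matrix of rank 4; reducing to Smith normal form yields diagonal entries (1,1,1,1).

Computing H_k = (kernel of ∂_k) / (image of ∂_{k+1}):

  H_1: rank ker ∂_1 − rank ∂_2 = (5 − 4) − 0 = 1, and there is no ∂_2, so H_1 ≅ Z.

(K is a triangulation of the circle S^1.)

H_1 ≅ Z.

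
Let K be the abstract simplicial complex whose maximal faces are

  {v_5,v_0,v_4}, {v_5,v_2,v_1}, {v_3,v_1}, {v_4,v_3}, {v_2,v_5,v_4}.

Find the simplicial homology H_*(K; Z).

We work with the vertex ordering v_0 < v_1 < v_2 < v_3 < v_4 < v_5. The simplices of K, each written with vertices in increasing order, are:

  0-simplices (6): [v_0], [v_1], [v_2], [v_3], [v_4], [v_5]
  1-simplices (9): [v_0,v_4], [v_0,v_5], [v_1,v_2], [v_1,v_3], [v_1,v_5], [v_2,v_4], [v_2,v_5], [v_3,v_4], [v_4,v_5]
  2-simplices (3): [v_0,v_4,v_5], [v_1,v_2,v_5], [v_2,v_4,v_5]

Hence C_0 ≅ Z^6, C_1 ≅ Z^9, C_2 ≅ Z^3.

Boundary ∂_1: C_1 → C_0 sends each edge [p,q] (with p < q) to q − p.
The 6×9 boundary matrix has rank 5 and Smith normal form diag(1,1,1,1,1).

Boundary ∂_2: C_2 → C_1 maps a triangle to the signed sum of its edges. For instance
  ∂[v_1,v_2,v_5] = [v_2,v_5] − [v_1,v_5] + [v_1,v_2],
  ∂[v_2,v_4,v_5] = [v_4,v_5] − [v_2,v_5] + [v_2,v_4].
The 9×3 boundary matrix has rank 3 and Smith normal form diag(1,1,1).

Now H_k = ker ∂_k / im ∂_{k+1}, so:

  H_0: rank C_0 − rank ∂_1 = 6 − 5 = 1, and the invariant factors of ∂_1 are all 1, so H_0 ≅ Z.
  H_1: rank ker ∂_1 − rank ∂_2 = (9 − 5) − 3 = 1, and the invariant factors of ∂_2 are all 1, so H_1 ≅ Z.
  H_2: rank ker ∂_2 − rank ∂_3 = (3 − 3) − 0 = 0, and there is no ∂_3, so H_2 ≅ 0.

H_0 ≅ Z,  H_1 ≅ Z,  H_2 = 0.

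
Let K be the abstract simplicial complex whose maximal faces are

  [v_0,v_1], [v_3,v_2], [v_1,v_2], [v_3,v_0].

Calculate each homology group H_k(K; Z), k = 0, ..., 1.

H_0 = Z,  H_1 = Z.

Fix the vertex order v_0 < v_1 < v_2 < v_3 and write every simplex with vertices in increasing order. Then dim K = 1 and the simplices of K are:

  0-simplices (4): [v_0], [v_1], [v_2], [v_3]
  1-simplices (4): [v_0,v_1], [v_0,v_3], [v_1,v_2], [v_2,v_3]

giving chain groups C_0 ≅ Z^4, C_1 ≅ Z^4.

Boundary ∂_1: C_1 → C_0 maps an edge to its endpoints' difference, ∂[p,q] = q − p.
As a 4×4 matrix over Z this has rank 3, with invariant factors (1,1,1).

Reading off H_k = ker ∂_k / im ∂_{k+1}:

  H_0: rank C_0 − rank ∂_1 = 4 − 3 = 1, and the invariant factors of ∂_1 are all 1, so H_0 ≅ Z.
  H_1: rank ker ∂_1 − rank ∂_2 = (4 − 3) − 0 = 1, and there is no ∂_2, so H_1 ≅ Z.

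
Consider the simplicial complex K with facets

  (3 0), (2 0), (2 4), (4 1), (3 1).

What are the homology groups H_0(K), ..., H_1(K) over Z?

Order the vertices as 0 < 1 < 2 < 3 < 4. Listing each simplex with vertices in this order, K has dimension 1 with simplices:

  0-simplices (5): [0], [1], [2], [3], [4]
  1-simplices (5): [0,2], [0,3], [1,3], [1,4], [2,4]

so the chain groups are C_0 ≅ Z^5, C_1 ≅ Z^5.

∂_1: C_1 → C_0 maps an edge to its endpoints' difference, ∂[p,q] = q − p. For instance
  ∂[0,2] = [2] − [0].
The resulting 5×5 matrix has rank 4, and its Smith normal form has invariant factors (1,1,1,1).

Computing H_k = (kernel of ∂_k) / (image of ∂_{k+1}):

  H_0: rank C_0 − rank ∂_1 = 5 − 4 = 1, and the invariant factors of ∂_1 are all 1, so H_0 ≅ Z.
  H_1: rank ker ∂_1 − rank ∂_2 = (5 − 4) − 0 = 1, and there is no ∂_2, so H_1 ≅ Z.

As a check, the Euler characteristic is 5 − 5 = 0, which agrees with 1 − 1 = 0.

H_0 ≅ Z,  H_1 ≅ Z.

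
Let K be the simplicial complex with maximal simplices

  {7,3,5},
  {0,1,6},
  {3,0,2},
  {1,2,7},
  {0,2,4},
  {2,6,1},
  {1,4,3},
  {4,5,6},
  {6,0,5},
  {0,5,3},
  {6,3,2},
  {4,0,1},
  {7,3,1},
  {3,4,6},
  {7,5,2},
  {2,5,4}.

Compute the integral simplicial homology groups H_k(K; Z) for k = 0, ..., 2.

H_0 = Z,  H_1 = Z^2,  H_2 = Z.

Fix the vertex order 0 < 1 < 2 < 3 < 4 < 5 < 6 < 7 and write every simplex with vertices in increasing order. Then dim K = 2 and the simplices of K are:

  0-simplices (8): [0], [1], [2], [3], [4], [5], [6], [7]
  1-simplices (24): (24 of them)
  2-simplices (16): [0,1,4], [0,1,6], [0,2,3], [0,2,4], [0,3,5], [0,5,6], [1,2,6], [1,2,7], [1,3,4], [1,3,7], [2,3,6], [2,4,5], [2,5,7], [3,4,6], [3,5,7], [4,5,6]

giving chain groups C_0 ≅ Z^8, C_1 ≅ Z^24, C_2 ≅ Z^16.

The boundary map ∂_1: C_1 → C_0 is given by ∂[p,q] = [q] − [p].
As a 8×24 matrix over Z this has rank 7, with invariant factors (1,1,1,1,1,1,1).

∂_2: C_2 → C_1 sends each 2-simplex [p,q,r] to [q,r] − [p,r] + [p,q]. For instance
  ∂[3,5,7] = [5,7] − [3,7] + [3,5],
  ∂[0,2,4] = [2,4] − [0,4] + [0,2].
This gives a 24×16 integer matrix of rank 15; reducing to Smith normal form yields diagonal entries (1,1,1,1,1,1,1,1,1,1,1,1,1,1,1).

Computing H_k = (kernel of ∂_k) / (image of ∂_{k+1}):

  H_0: rank C_0 − rank ∂_1 = 8 − 7 = 1, and the invariant factors of ∂_1 are all 1, so H_0 = Z.
  H_1: rank ker ∂_1 − rank ∂_2 = (24 − 7) − 15 = 2, and the invariant factors of ∂_2 are all 1, so H_1 = Z^2.
  H_2: rank ker ∂_2 − rank ∂_3 = (16 − 15) − 0 = 1, and there is no ∂_3, so H_2 = Z.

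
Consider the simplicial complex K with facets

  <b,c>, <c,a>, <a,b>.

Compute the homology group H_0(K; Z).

H_0 ≅ Z.

We work with the vertex ordering a < b < c. The simplices of K, each written with vertices in increasing order, are:

  0-simplices (3): a, b, c
  1-simplices (3): ab, ac, bc

so the chain groups are C_0 ≅ Z^3, C_1 ≅ Z^3.

∂_1: C_1 → C_0 sends each edge [p,q] (with p < q) to q − p.
This gives a 3×3 integer matrix of rank 2; reducing to Smith normal form yields diagonal entries (1,1).

Reading off H_k = ker ∂_k / im ∂_{k+1}:

  H_0: rank C_0 − rank ∂_1 = 3 − 2 = 1, and the invariant factors of ∂_1 are all 1, so H_0 = Z.

(K is a triangulation of the circle S^1.)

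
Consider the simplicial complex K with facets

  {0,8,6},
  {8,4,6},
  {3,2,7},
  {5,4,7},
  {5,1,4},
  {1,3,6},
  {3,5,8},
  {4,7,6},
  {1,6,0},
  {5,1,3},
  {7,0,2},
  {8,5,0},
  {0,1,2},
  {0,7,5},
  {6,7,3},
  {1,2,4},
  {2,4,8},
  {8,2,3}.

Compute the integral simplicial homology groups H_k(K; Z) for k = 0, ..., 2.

H_0 ≅ Z,  H_1 ≅ Z^2,  H_2 ≅ Z.

Take the total order 0 < 1 < 2 < 3 < 4 < 5 < 6 < 7 < 8 on the vertex set. Then K (dimension 2) consists of the simplices:

  0-simplices (9): [0], [1], [2], [3], [4], [5], [6], [7], [8]
  1-simplices (27): (27 of them)
  2-simplices (18): [0,1,2], [0,1,6], [0,2,7], [0,5,7], [0,5,8], [0,6,8], [1,2,4], [1,3,5], [1,3,6], [1,4,5], [2,3,7], [2,3,8], [2,4,8], [3,5,8], [3,6,7], [4,5,7], [4,6,7], [4,6,8]

Hence C_0 ≅ Z^9, C_1 ≅ Z^27, C_2 ≅ Z^18.

The boundary map ∂_1: C_1 → C_0 sends each edge [p,q] (with p < q) to q − p.
The 9×27 boundary matrix has rank 8 and Smith normal form diag(1,1,1,1,1,1,1,1).

Boundary ∂_2: C_2 → C_1 acts by ∂[p,q,r] = [q,r] − [p,r] + [p,q]. For instance
  ∂[1,2,4] = [2,4] − [1,4] + [1,2],
  ∂[1,3,6] = [3,6] − [1,6] + [1,3].
The resulting 27×18 matrix has rank 17, and its Smith normal form has invariant factors (1,1,1,1,1,1,1,1,1,1,1,1,1,1,1,1,1).

Now H_k = ker ∂_k / im ∂_{k+1}, so:

  H_0: rank C_0 − rank ∂_1 = 9 − 8 = 1, and the invariant factors of ∂_1 are all 1, so H_0 ≅ Z.
  H_1: rank ker ∂_1 − rank ∂_2 = (27 − 8) − 17 = 2, and the invariant factors of ∂_2 are all 1, so H_1 ≅ Z^2.
  H_2: rank ker ∂_2 − rank ∂_3 = (18 − 17) − 0 = 1, and there is no ∂_3, so H_2 ≅ Z.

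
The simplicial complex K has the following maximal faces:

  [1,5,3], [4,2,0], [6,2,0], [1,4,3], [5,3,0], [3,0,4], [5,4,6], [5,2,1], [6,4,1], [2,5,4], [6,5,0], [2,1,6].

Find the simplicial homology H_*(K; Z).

Order the vertices as 0 < 1 < 2 < 3 < 4 < 5 < 6. Listing each simplex with vertices in this order, K has dimension 2 with simplices:

  0-simplices (7): [0], [1], [2], [3], [4], [5], [6]
  1-simplices (18): [0,2], [0,3], [0,4], [0,5], [0,6], [1,2], [1,3], [1,4], [1,5], [1,6], [2,4], [2,5], [2,6], [3,4], [3,5], [4,5], [4,6], [5,6]
  2-simplices (12): [0,2,4], [0,2,6], [0,3,4], [0,3,5], [0,5,6], [1,2,5], [1,2,6], [1,3,4], [1,3,5], [1,4,6], [2,4,5], [4,5,6]

so the chain groups are C_0 ≅ Z^7, C_1 ≅ Z^18, C_2 ≅ Z^12.

Boundary ∂_1: C_1 → C_0 is given by ∂[p,q] = [q] − [p].
This gives a 7×18 integer matrix of rank 6; reducing to Smith normal form yields diagonal entries (1,1,1,1,1,1).

Boundary ∂_2: C_2 → C_1 sends each 2-simplex [p,q,r] to [q,r] − [p,r] + [p,q]. For instance
  ∂[1,4,6] = [4,6] − [1,6] + [1,4],
  ∂[4,5,6] = [5,6] − [4,6] + [4,5].
The 18×12 boundary matrix has rank 12 and Smith normal form diag(1,1,1,1,1,1,1,1,1,1,1,2).

From H_k ≅ ker(∂_k) / im(∂_{k+1}) we obtain:

  H_0: rank C_0 − rank ∂_1 = 7 − 6 = 1, and the invariant factors of ∂_1 are all 1, so H_0 ≅ Z.
  H_1: rank ker ∂_1 − rank ∂_2 = (18 − 6) − 12 = 0, and ∂_2 has invariant factor 2 > 1, so H_1 ≅ Z/2.
  H_2: rank ker ∂_2 − rank ∂_3 = (12 − 12) − 0 = 0, and there is no ∂_3, so H_2 ≅ 0.

As a check, the Euler characteristic is 7 − 18 + 12 = 1, which agrees with 1 − 0 + 0 = 1.
(K is a triangulation of the real projective plane RP^2.)

H_0 ≅ Z,  H_1 ≅ Z/2,  H_2 = 0.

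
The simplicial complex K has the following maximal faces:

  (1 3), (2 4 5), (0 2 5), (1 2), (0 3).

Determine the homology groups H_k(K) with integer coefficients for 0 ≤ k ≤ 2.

H_0 ≅ Z,  H_1 ≅ Z,  H_2 = 0.

Fix the vertex order 0 < 1 < 2 < 3 < 4 < 5 and write every simplex with vertices in increasing order. Then dim K = 2 and the simplices of K are:

  0-simplices (6): [0], [1], [2], [3], [4], [5]
  1-simplices (8): [0,2], [0,3], [0,5], [1,2], [1,3], [2,4], [2,5], [4,5]
  2-simplices (2): [0,2,5], [2,4,5]

Hence C_0 ≅ Z^6, C_1 ≅ Z^8, C_2 ≅ Z^2.

The boundary map ∂_1: C_1 → C_0 is given by ∂[p,q] = [q] − [p].
The 6×8 boundary matrix has rank 5 and Smith normal form diag(1,1,1,1,1).

Boundary ∂_2: C_2 → C_1 maps a triangle to the signed sum of its edges. For instance
  ∂[2,4,5] = [4,5] − [2,5] + [2,4],
  ∂[0,2,5] = [2,5] − [0,5] + [0,2].
The 8×2 boundary matrix has rank 2 and Smith normal form diag(1,1).

Reading off H_k = ker ∂_k / im ∂_{k+1}:

  H_0: rank C_0 − rank ∂_1 = 6 − 5 = 1, and the invariant factors of ∂_1 are all 1, so H_0 ≅ Z.
  H_1: rank ker ∂_1 − rank ∂_2 = (8 − 5) − 2 = 1, and the invariant factors of ∂_2 are all 1, so H_1 ≅ Z.
  H_2: rank ker ∂_2 − rank ∂_3 = (2 − 2) − 0 = 0, and there is no ∂_3, so H_2 ≅ 0.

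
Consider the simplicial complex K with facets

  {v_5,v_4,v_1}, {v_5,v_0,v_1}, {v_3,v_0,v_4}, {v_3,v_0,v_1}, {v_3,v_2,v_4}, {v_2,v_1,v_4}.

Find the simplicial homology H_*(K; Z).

Take the total order v_0 < v_1 < v_2 < v_3 < v_4 < v_5 on the vertex set. Then K (dimension 2) consists of the simplices:

  0-simplices (6): [v_0], [v_1], [v_2], [v_3], [v_4], [v_5]
  1-simplices (12): [v_0,v_1], [v_0,v_3], [v_0,v_4], [v_0,v_5], [v_1,v_2], [v_1,v_3], [v_1,v_4], [v_1,v_5], [v_2,v_3], [v_2,v_4], [v_3,v_4], [v_4,v_5]
  2-simplices (6): [v_0,v_1,v_3], [v_0,v_1,v_5], [v_0,v_3,v_4], [v_1,v_2,v_4], [v_1,v_4,v_5], [v_2,v_3,v_4]

so the chain groups are C_0 ≅ Z^6, C_1 ≅ Z^12, C_2 ≅ Z^6.

Boundary ∂_1: C_1 → C_0 sends each edge [p,q] (with p < q) to q − p.
As a 6×12 matrix over Z this has rank 5, with invariant factors (1,1,1,1,1).

Boundary ∂_2: C_2 → C_1 maps a triangle to the signed sum of its edges. For instance
  ∂[v_0,v_3,v_4] = [v_3,v_4] − [v_0,v_4] + [v_0,v_3],
  ∂[v_2,v_3,v_4] = [v_3,v_4] − [v_2,v_4] + [v_2,v_3].
This gives a 12×6 integer matrix of rank 6; reducing to Smith normal form yields diagonal entries (1,1,1,1,1,1).

From H_k ≅ ker(∂_k) / im(∂_{k+1}) we obtain:

  H_0: rank C_0 − rank ∂_1 = 6 − 5 = 1, and the invariant factors of ∂_1 are all 1, so H_0 ≅ Z.
  H_1: rank ker ∂_1 − rank ∂_2 = (12 − 5) − 6 = 1, and the invariant factors of ∂_2 are all 1, so H_1 ≅ Z.
  H_2: rank ker ∂_2 − rank ∂_3 = (6 − 6) − 0 = 0, and there is no ∂_3, so H_2 ≅ 0.

(K is a triangulation of the cylinder S^1 x I.)

H_0 ≅ Z,  H_1 ≅ Z,  H_2 = 0.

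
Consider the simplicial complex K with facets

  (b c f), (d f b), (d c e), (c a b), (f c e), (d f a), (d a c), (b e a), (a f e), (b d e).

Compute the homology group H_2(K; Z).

Fix the vertex order a < b < c < d < e < f and write every simplex with vertices in increasing order. Then dim K = 2 and the simplices of K are:

  0-simplices (6): a, b, c, d, e, f
  1-simplices (15): ab, ac, ad, ae, af, bc, bd, be, bf, cd, ce, cf, de, df, ef
  2-simplices (10): abc, abe, acd, adf, aef, bcf, bde, bdf, cde, cef

Hence C_0 ≅ Z^6, C_1 ≅ Z^15, C_2 ≅ Z^10.

Boundary ∂_1: C_1 → C_0 sends each edge [p,q] (with p < q) to q − p. For instance
  ∂de = e − d.
The resulting 6×15 matrix has rank 5, and its Smith normal form has invariant factors (1,1,1,1,1).

∂_2: C_2 → C_1 acts by ∂[p,q,r] = [q,r] − [p,r] + [p,q]. For instance
  ∂acd = cd − ad + ac,
  ∂aef = ef − af + ae.
This gives a 15×10 integer matrix of rank 10; reducing to Smith normal form yields diagonal entries (1,1,1,1,1,1,1,1,1,2).

Now H_k = ker ∂_k / im ∂_{k+1}, so:

  H_2: rank ker ∂_2 − rank ∂_3 = (10 − 10) − 0 = 0, and there is no ∂_3, so H_2 ≅ 0.

H_2 ≅ 0.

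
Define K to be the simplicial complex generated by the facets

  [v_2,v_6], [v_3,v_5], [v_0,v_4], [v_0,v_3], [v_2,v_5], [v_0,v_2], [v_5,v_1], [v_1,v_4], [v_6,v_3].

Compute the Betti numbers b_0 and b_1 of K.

b_0 = 1, b_1 = 3.

We work with the vertex ordering v_0 < v_1 < v_2 < v_3 < v_4 < v_5 < v_6. The simplices of K, each written with vertices in increasing order, are:

  0-simplices (7): [v_0], [v_1], [v_2], [v_3], [v_4], [v_5], [v_6]
  1-simplices (9): [v_0,v_2], [v_0,v_3], [v_0,v_4], [v_1,v_4], [v_1,v_5], [v_2,v_5], [v_2,v_6], [v_3,v_5], [v_3,v_6]

Hence C_0 ≅ Z^7, C_1 ≅ Z^9.

The boundary map ∂_1: C_1 → C_0 is given by ∂[p,q] = [q] − [p]. For instance
  ∂[v_0,v_3] = [v_3] − [v_0].
This gives a 7×9 integer matrix of rank 6; reducing to Smith normal form yields diagonal entries (1,1,1,1,1,1).

Reading off H_k = ker ∂_k / im ∂_{k+1}:

  H_0: rank C_0 − rank ∂_1 = 7 − 6 = 1, and the invariant factors of ∂_1 are all 1, so H_0 = Z.
  H_1: rank ker ∂_1 − rank ∂_2 = (9 − 6) − 0 = 3, and there is no ∂_2, so H_1 = Z^3.

Hence the Betti numbers are b_0 = 1, b_1 = 3.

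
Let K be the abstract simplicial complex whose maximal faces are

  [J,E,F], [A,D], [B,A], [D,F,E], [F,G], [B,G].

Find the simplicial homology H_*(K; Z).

Take the total order A < B < D < E < F < G < J on the vertex set. Then K (dimension 2) consists of the simplices:

  0-simplices (7): A, B, D, E, F, G, J
  1-simplices (9): AB, AD, BG, DE, DF, EF, EJ, FG, FJ
  2-simplices (2): DEF, EFJ

Hence C_0 ≅ Z^7, C_1 ≅ Z^9, C_2 ≅ Z^2.

∂_1: C_1 → C_0 maps an edge to its endpoints' difference, ∂[p,q] = q − p. For instance
  ∂DE = E − D.
This gives a 7×9 integer matrix of rank 6; reducing to Smith normal form yields diagonal entries (1,1,1,1,1,1).

Boundary ∂_2: C_2 → C_1 acts by ∂[p,q,r] = [q,r] − [p,r] + [p,q]. For instance
  ∂DEF = EF − DF + DE,
  ∂EFJ = FJ − EJ + EF.
The resulting 9×2 matrix has rank 2, and its Smith normal form has invariant factors (1,1).

Computing H_k = (kernel of ∂_k) / (image of ∂_{k+1}):

  H_0: rank C_0 − rank ∂_1 = 7 − 6 = 1, and the invariant factors of ∂_1 are all 1, so H_0 = Z.
  H_1: rank ker ∂_1 − rank ∂_2 = (9 − 6) − 2 = 1, and the invariant factors of ∂_2 are all 1, so H_1 = Z.
  H_2: rank ker ∂_2 − rank ∂_3 = (2 − 2) − 0 = 0, and there is no ∂_3, so H_2 = 0.

As a check, the Euler characteristic is 7 − 9 + 2 = 0, which agrees with 1 − 1 + 0 = 0.

H_0 = Z,  H_1 = Z,  H_2 = 0.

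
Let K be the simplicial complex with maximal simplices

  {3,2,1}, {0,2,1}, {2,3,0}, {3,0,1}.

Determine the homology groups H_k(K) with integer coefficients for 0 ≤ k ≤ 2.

Order the vertices as 0 < 1 < 2 < 3. Listing each simplex with vertices in this order, K has dimension 2 with simplices:

  0-simplices (4): [0], [1], [2], [3]
  1-simplices (6): [0,1], [0,2], [0,3], [1,2], [1,3], [2,3]
  2-simplices (4): [0,1,2], [0,1,3], [0,2,3], [1,2,3]

Hence C_0 ≅ Z^4, C_1 ≅ Z^6, C_2 ≅ Z^4.

The boundary map ∂_1: C_1 → C_0 is given by ∂[p,q] = [q] − [p]. For instance
  ∂[0,2] = [2] − [0].
As a 4×6 matrix over Z this has rank 3, with invariant factors (1,1,1).

The boundary map ∂_2: C_2 → C_1 maps a triangle to the signed sum of its edges. For instance
  ∂[0,1,3] = [1,3] − [0,3] + [0,1],
  ∂[0,2,3] = [2,3] − [0,3] + [0,2].
The resulting 6×4 matrix has rank 3, and its Smith normal form has invariant factors (1,1,1).

Now H_k = ker ∂_k / im ∂_{k+1}, so:

  H_0: rank C_0 − rank ∂_1 = 4 − 3 = 1, and the invariant factors of ∂_1 are all 1, so H_0 = Z.
  H_1: rank ker ∂_1 − rank ∂_2 = (6 − 3) − 3 = 0, and the invariant factors of ∂_2 are all 1, so H_1 = 0.
  H_2: rank ker ∂_2 − rank ∂_3 = (4 − 3) − 0 = 1, and there is no ∂_3, so H_2 = Z.

(K is a triangulation of the 2-sphere S^2.)

H_0 ≅ Z,  H_1 = 0,  H_2 ≅ Z.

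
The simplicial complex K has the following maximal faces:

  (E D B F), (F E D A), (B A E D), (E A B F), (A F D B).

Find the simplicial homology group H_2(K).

K has 5 vertices, 10 edges, 10 triangles, 5 3-simplices.
rank ∂_2 = 6, rank ∂_3 = 4 ⇒ b_2 = 10 − 6 − 4 = 0; all invariant factors of ∂_3 are 1 so no torsion. So H_2 = 0.

H_2 = 0.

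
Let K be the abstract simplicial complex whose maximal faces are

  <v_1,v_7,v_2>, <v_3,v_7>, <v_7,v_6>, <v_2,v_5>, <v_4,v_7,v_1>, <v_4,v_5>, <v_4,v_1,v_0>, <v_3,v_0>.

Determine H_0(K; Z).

H_0 = Z.

K has 8 vertices, 12 edges, 3 triangles.
rank ∂_0 = 0, rank ∂_1 = 7 ⇒ b_0 = 8 − 0 − 7 = 1; all invariant factors of ∂_1 are 1 so no torsion. So H_0 = Z.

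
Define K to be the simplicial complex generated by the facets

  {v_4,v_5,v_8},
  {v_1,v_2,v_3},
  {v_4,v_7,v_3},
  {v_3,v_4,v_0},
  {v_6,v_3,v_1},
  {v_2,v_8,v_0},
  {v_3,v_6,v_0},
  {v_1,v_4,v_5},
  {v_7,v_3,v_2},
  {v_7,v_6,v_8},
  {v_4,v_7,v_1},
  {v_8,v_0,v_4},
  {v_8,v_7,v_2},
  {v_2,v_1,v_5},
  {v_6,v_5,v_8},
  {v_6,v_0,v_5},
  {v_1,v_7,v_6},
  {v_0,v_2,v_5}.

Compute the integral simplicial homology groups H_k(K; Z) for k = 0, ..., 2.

Take the total order v_0 < v_1 < v_2 < v_3 < v_4 < v_5 < v_6 < v_7 < v_8 on the vertex set. Then K (dimension 2) consists of the simplices:

  0-simplices (9): [v_0], [v_1], [v_2], [v_3], [v_4], [v_5], [v_6], [v_7], [v_8]
  1-simplices (27): (27 of them)
  2-simplices (18): (18 of them)

giving chain groups C_0 ≅ Z^9, C_1 ≅ Z^27, C_2 ≅ Z^18.

∂_1: C_1 → C_0 maps an edge to its endpoints' difference, ∂[p,q] = q − p.
The resulting 9×27 matrix has rank 8, and its Smith normal form has invariant factors (1,1,1,1,1,1,1,1).

∂_2: C_2 → C_1 maps a triangle to the signed sum of its edges. For instance
  ∂[v_1,v_2,v_5] = [v_2,v_5] − [v_1,v_5] + [v_1,v_2],
  ∂[v_2,v_3,v_7] = [v_3,v_7] − [v_2,v_7] + [v_2,v_3].
The resulting 27×18 matrix has rank 18, and its Smith normal form has invariant factors (1,1,1,1,1,1,1,1,1,1,1,1,1,1,1,1,1,2).

Reading off H_k = ker ∂_k / im ∂_{k+1}:

  H_0: rank C_0 − rank ∂_1 = 9 − 8 = 1, and the invariant factors of ∂_1 are all 1, so H_0 = Z.
  H_1: rank ker ∂_1 − rank ∂_2 = (27 − 8) − 18 = 1, and ∂_2 has invariant factor 2 > 1, so H_1 = Z ⊕ Z/2Z.
  H_2: rank ker ∂_2 − rank ∂_3 = (18 − 18) − 0 = 0, and there is no ∂_3, so H_2 = 0.

H_0 = Z,  H_1 = Z ⊕ Z/2Z,  H_2 = 0.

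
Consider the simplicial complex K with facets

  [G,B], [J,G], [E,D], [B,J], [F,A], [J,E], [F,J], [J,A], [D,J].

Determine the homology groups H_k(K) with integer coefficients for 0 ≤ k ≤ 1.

Fix the vertex order A < B < D < E < F < G < J and write every simplex with vertices in increasing order. Then dim K = 1 and the simplices of K are:

  0-simplices (7): A, B, D, E, F, G, J
  1-simplices (9): AF, AJ, BG, BJ, DE, DJ, EJ, FJ, GJ

Hence C_0 ≅ Z^7, C_1 ≅ Z^9.

The boundary map ∂_1: C_1 → C_0 is given by ∂[p,q] = [q] − [p].
As a 7×9 matrix over Z this has rank 6, with invariant factors (1,1,1,1,1,1).

Reading off H_k = ker ∂_k / im ∂_{k+1}:

  H_0: rank C_0 − rank ∂_1 = 7 − 6 = 1, and the invariant factors of ∂_1 are all 1, so H_0 ≅ Z.
  H_1: rank ker ∂_1 − rank ∂_2 = (9 − 6) − 0 = 3, and there is no ∂_2, so H_1 ≅ Z^3.

As a check, the Euler characteristic is 7 − 9 = -2, which agrees with 1 − 3 = -2.

H_0 = Z,  H_1 = Z^3.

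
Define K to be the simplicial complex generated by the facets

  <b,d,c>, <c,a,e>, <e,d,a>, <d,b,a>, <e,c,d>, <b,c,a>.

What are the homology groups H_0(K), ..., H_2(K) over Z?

K has 5 vertices, 9 edges, 6 triangles.
rank ∂_0 = 0, rank ∂_1 = 4 ⇒ b_0 = 5 − 0 − 4 = 1; all invariant factors of ∂_1 are 1 so no torsion. So H_0 ≅ Z.
rank ∂_1 = 4, rank ∂_2 = 5 ⇒ b_1 = 9 − 4 − 5 = 0; all invariant factors of ∂_2 are 1 so no torsion. So H_1 ≅ 0.
rank ∂_2 = 5, rank ∂_3 = 0 ⇒ b_2 = 6 − 5 − 0 = 1. So H_2 ≅ Z.

H_0 = Z,  H_1 = 0,  H_2 = Z.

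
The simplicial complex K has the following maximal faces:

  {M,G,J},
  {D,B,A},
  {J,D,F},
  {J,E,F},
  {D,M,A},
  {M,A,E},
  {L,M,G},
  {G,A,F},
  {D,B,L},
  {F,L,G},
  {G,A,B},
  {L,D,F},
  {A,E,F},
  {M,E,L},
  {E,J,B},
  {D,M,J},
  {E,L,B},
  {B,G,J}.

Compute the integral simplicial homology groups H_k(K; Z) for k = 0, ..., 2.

Order the vertices as A < B < D < E < F < G < J < L < M. Listing each simplex with vertices in this order, K has dimension 2 with simplices:

  0-simplices (9): A, B, D, E, F, G, J, L, M
  1-simplices (27): AB, AD, AE, AF, AG, AM, BD, BE, BG, BJ, BL, DF, DJ, DL, DM, EF, EJ, EL, EM, FG, FJ, FL, GJ, GL, GM, JM, LM
  2-simplices (18): ABD, ABG, ADM, AEF, AEM, AFG, BDL, BEJ, BEL, BGJ, DFJ, DFL, DJM, EFJ, ELM, FGL, GJM, GLM

giving chain groups C_0 ≅ Z^9, C_1 ≅ Z^27, C_2 ≅ Z^18.

Boundary ∂_1: C_1 → C_0 is given by ∂[p,q] = [q] − [p]. For instance
  ∂EF = F − E.
As a 9×27 matrix over Z this has rank 8, with invariant factors (1,1,1,1,1,1,1,1).

∂_2: C_2 → C_1 acts by ∂[p,q,r] = [q,r] − [p,r] + [p,q]. For instance
  ∂BEJ = EJ − BJ + BE,
  ∂ELM = LM − EM + EL.
The resulting 27×18 matrix has rank 17, and its Smith normal form has invariant factors (1,1,1,1,1,1,1,1,1,1,1,1,1,1,1,1,1).

Now H_k = ker ∂_k / im ∂_{k+1}, so:

  H_0: rank C_0 − rank ∂_1 = 9 − 8 = 1, and the invariant factors of ∂_1 are all 1, so H_0 ≅ Z.
  H_1: rank ker ∂_1 − rank ∂_2 = (27 − 8) − 17 = 2, and the invariant factors of ∂_2 are all 1, so H_1 ≅ Z^2.
  H_2: rank ker ∂_2 − rank ∂_3 = (18 − 17) − 0 = 1, and there is no ∂_3, so H_2 ≅ Z.

(K is a triangulation of the torus T^2.)

H_0 ≅ Z,  H_1 ≅ Z^2,  H_2 ≅ Z.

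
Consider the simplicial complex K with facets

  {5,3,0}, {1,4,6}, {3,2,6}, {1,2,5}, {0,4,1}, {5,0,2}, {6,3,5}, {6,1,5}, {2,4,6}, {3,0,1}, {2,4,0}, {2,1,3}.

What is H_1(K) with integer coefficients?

Fix the vertex order 0 < 1 < 2 < 3 < 4 < 5 < 6 and write every simplex with vertices in increasing order. Then dim K = 2 and the simplices of K are:

  0-simplices (7): [0], [1], [2], [3], [4], [5], [6]
  1-simplices (18): [0,1], [0,2], [0,3], [0,4], [0,5], [1,2], [1,3], [1,4], [1,5], [1,6], [2,3], [2,4], [2,5], [2,6], [3,5], [3,6], [4,6], [5,6]
  2-simplices (12): [0,1,3], [0,1,4], [0,2,4], [0,2,5], [0,3,5], [1,2,3], [1,2,5], [1,4,6], [1,5,6], [2,3,6], [2,4,6], [3,5,6]

so the chain groups are C_0 ≅ Z^7, C_1 ≅ Z^18, C_2 ≅ Z^12.

The boundary map ∂_1: C_1 → C_0 sends each edge [p,q] (with p < q) to q − p. For instance
  ∂[5,6] = [6] − [5].
As a 7×18 matrix over Z this has rank 6, with invariant factors (1,1,1,1,1,1).

Boundary ∂_2: C_2 → C_1 maps a triangle to the signed sum of its edges. For instance
  ∂[1,4,6] = [4,6] − [1,6] + [1,4],
  ∂[0,2,4] = [2,4] − [0,4] + [0,2].
This gives a 18×12 integer matrix of rank 12; reducing to Smith normal form yields diagonal entries (1,1,1,1,1,1,1,1,1,1,1,2).

From H_k ≅ ker(∂_k) / im(∂_{k+1}) we obtain:

  H_1: rank ker ∂_1 − rank ∂_2 = (18 − 6) − 12 = 0, and ∂_2 has invariant factor 2 > 1, so H_1 ≅ Z/2.

(K is a triangulation of the real projective plane RP^2.)

H_1 = Z/2.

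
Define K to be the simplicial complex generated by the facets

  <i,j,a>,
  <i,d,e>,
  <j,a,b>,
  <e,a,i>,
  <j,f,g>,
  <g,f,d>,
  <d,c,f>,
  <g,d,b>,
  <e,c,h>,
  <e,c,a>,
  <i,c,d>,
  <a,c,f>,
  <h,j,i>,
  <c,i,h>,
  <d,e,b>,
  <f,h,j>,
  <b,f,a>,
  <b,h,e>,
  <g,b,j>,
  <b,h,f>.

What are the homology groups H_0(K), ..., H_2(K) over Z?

H_0 ≅ Z,  H_1 ≅ Z × Z/2,  H_2 = 0.

Fix the vertex order a < b < c < d < e < f < g < h < i < j and write every simplex with vertices in increasing order. Then dim K = 2 and the simplices of K are:

  0-simplices (10): a, b, c, d, e, f, g, h, i, j
  1-simplices (30): ab, ac, ae, af, ai, aj, bd, be, bf, bg, bh, bj, cd, ce, cf, ch, ci, de, df, dg, di, eh, ei, fg, fh, fj, gj, hi, hj, ij
  2-simplices (20): abf, abj, ace, acf, aei, aij, bde, bdg, beh, bfh, bgj, cdf, cdi, ceh, chi, dei, dfg, fgj, fhj, hij

so the chain groups are C_0 ≅ Z^10, C_1 ≅ Z^30, C_2 ≅ Z^20.

The boundary map ∂_1: C_1 → C_0 sends each edge [p,q] (with p < q) to q − p. For instance
  ∂bh = h − b.
This gives a 10×30 integer matrix of rank 9; reducing to Smith normal form yields diagonal entries (1,1,1,1,1,1,1,1,1).

∂_2: C_2 → C_1 maps a triangle to the signed sum of its edges. For instance
  ∂bdg = dg − bg + bd,
  ∂dfg = fg − dg + df.
The 30×20 boundary matrix has rank 20 and Smith normal form diag(1,1,1,1,1,1,1,1,1,1,1,1,1,1,1,1,1,1,1,2).

Reading off H_k = ker ∂_k / im ∂_{k+1}:

  H_0: rank C_0 − rank ∂_1 = 10 − 9 = 1, and the invariant factors of ∂_1 are all 1, so H_0 ≅ Z.
  H_1: rank ker ∂_1 − rank ∂_2 = (30 − 9) − 20 = 1, and ∂_2 has invariant factor 2 > 1, so H_1 ≅ Z × Z/2.
  H_2: rank ker ∂_2 − rank ∂_3 = (20 − 20) − 0 = 0, and there is no ∂_3, so H_2 ≅ 0.

As a check, the Euler characteristic is 10 − 30 + 20 = 0, which agrees with 1 − 1 + 0 = 0.
(K is a triangulation of the Klein bottle.)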